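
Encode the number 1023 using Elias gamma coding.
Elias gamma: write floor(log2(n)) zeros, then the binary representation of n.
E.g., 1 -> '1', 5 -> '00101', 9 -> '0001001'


num_bits = floor(log2(1023)) + 1 = 10
leading_zeros = num_bits - 1 = 9
binary(1023) = 1111111111

Elias gamma(1023) = '000000000' + '1111111111' = 0000000001111111111 (19 bits)


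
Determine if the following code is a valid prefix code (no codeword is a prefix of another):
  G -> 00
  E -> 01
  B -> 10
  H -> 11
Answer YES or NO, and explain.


Checking each pair (does one codeword prefix another?):
  G='00' vs E='01': no prefix
  G='00' vs B='10': no prefix
  G='00' vs H='11': no prefix
  E='01' vs G='00': no prefix
  E='01' vs B='10': no prefix
  E='01' vs H='11': no prefix
  B='10' vs G='00': no prefix
  B='10' vs E='01': no prefix
  B='10' vs H='11': no prefix
  H='11' vs G='00': no prefix
  H='11' vs E='01': no prefix
  H='11' vs B='10': no prefix
No violation found over all pairs.

YES -- this is a valid prefix code. No codeword is a prefix of any other codeword.


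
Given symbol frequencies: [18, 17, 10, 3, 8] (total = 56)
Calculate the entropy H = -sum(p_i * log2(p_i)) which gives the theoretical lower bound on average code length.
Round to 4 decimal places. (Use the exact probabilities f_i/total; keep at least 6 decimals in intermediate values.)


Per-symbol terms -p_i * log2(p_i) with p_i = f_i/56:
  p = 18/56 = 0.321429: log2(p) = -1.637430, -p*log2(p) = 0.526317
  p = 17/56 = 0.303571: log2(p) = -1.719892, -p*log2(p) = 0.522110
  p = 10/56 = 0.178571: log2(p) = -2.485427, -p*log2(p) = 0.443826
  p = 3/56 = 0.053571: log2(p) = -4.222392, -p*log2(p) = 0.226200
  p = 8/56 = 0.142857: log2(p) = -2.807355, -p*log2(p) = 0.401051
H = 0.526317 + 0.522110 + 0.443826 + 0.226200 + 0.401051 = 2.119504

H = 2.1195 bits/symbol


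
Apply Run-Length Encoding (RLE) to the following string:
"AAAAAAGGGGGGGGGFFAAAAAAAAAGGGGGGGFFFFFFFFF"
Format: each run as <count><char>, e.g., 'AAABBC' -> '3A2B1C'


Scanning runs left to right:
  i=0: run of 'A' x 6 -> '6A'
  i=6: run of 'G' x 9 -> '9G'
  i=15: run of 'F' x 2 -> '2F'
  i=17: run of 'A' x 9 -> '9A'
  i=26: run of 'G' x 7 -> '7G'
  i=33: run of 'F' x 9 -> '9F'

RLE = 6A9G2F9A7G9F


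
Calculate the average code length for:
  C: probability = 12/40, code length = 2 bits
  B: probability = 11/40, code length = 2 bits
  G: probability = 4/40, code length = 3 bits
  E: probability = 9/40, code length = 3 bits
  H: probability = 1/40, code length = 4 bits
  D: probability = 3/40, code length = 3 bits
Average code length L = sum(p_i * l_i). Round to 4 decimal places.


Weighted contributions p_i * l_i:
  C: (12/40) * 2 = 24/40
  B: (11/40) * 2 = 22/40
  G: (4/40) * 3 = 12/40
  E: (9/40) * 3 = 27/40
  H: (1/40) * 4 = 4/40
  D: (3/40) * 3 = 9/40
Sum = (24 + 22 + 12 + 27 + 4 + 9)/40 = 98/40

L = 98/40 = 2.4500 bits/symbol


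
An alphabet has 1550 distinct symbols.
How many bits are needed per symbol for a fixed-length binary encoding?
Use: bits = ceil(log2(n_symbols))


log2(1550) = 10.5981
Bracket: 2^10 = 1024 < 1550 <= 2^11 = 2048
So ceil(log2(1550)) = 11

bits = ceil(log2(1550)) = ceil(10.5981) = 11 bits


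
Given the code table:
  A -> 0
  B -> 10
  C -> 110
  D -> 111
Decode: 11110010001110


Decoding:
111 -> D
10 -> B
0 -> A
10 -> B
0 -> A
0 -> A
111 -> D
0 -> A


Result: DBABAADA


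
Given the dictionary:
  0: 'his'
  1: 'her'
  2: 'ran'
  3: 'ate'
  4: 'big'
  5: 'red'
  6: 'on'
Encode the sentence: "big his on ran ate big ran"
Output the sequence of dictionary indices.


Look up each word in the dictionary:
  'big' -> 4
  'his' -> 0
  'on' -> 6
  'ran' -> 2
  'ate' -> 3
  'big' -> 4
  'ran' -> 2

Encoded: [4, 0, 6, 2, 3, 4, 2]


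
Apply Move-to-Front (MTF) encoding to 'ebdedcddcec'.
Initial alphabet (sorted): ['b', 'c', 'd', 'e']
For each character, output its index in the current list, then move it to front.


MTF encoding:
'e': index 3 in ['b', 'c', 'd', 'e'] -> ['e', 'b', 'c', 'd']
'b': index 1 in ['e', 'b', 'c', 'd'] -> ['b', 'e', 'c', 'd']
'd': index 3 in ['b', 'e', 'c', 'd'] -> ['d', 'b', 'e', 'c']
'e': index 2 in ['d', 'b', 'e', 'c'] -> ['e', 'd', 'b', 'c']
'd': index 1 in ['e', 'd', 'b', 'c'] -> ['d', 'e', 'b', 'c']
'c': index 3 in ['d', 'e', 'b', 'c'] -> ['c', 'd', 'e', 'b']
'd': index 1 in ['c', 'd', 'e', 'b'] -> ['d', 'c', 'e', 'b']
'd': index 0 in ['d', 'c', 'e', 'b'] -> ['d', 'c', 'e', 'b']
'c': index 1 in ['d', 'c', 'e', 'b'] -> ['c', 'd', 'e', 'b']
'e': index 2 in ['c', 'd', 'e', 'b'] -> ['e', 'c', 'd', 'b']
'c': index 1 in ['e', 'c', 'd', 'b'] -> ['c', 'e', 'd', 'b']


Output: [3, 1, 3, 2, 1, 3, 1, 0, 1, 2, 1]


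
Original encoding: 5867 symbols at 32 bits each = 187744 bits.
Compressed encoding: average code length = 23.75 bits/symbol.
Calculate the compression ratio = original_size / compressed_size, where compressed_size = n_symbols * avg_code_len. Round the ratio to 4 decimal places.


original_size = n_symbols * orig_bits = 5867 * 32 = 187744 bits
compressed_size = n_symbols * avg_code_len = 5867 * 23.75 = 139341.25 bits
ratio = original_size / compressed_size = 187744 / 139341.25 = 1.3474

Compression ratio = 1.3474


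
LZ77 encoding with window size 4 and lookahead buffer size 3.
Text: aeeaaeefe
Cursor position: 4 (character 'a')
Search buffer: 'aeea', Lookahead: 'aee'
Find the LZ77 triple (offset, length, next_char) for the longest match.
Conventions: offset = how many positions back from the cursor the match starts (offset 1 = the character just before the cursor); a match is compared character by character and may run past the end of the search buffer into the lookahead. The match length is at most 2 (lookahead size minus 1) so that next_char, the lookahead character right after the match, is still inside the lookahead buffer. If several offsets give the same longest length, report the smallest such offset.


Try each offset into the search buffer:
  offset=1 (pos 3, char 'a'): match length 1
  offset=2 (pos 2, char 'e'): match length 0
  offset=3 (pos 1, char 'e'): match length 0
  offset=4 (pos 0, char 'a'): match length 2
Longest match has length 2 at offset 4.
next_char = character at position 4 + 2 = 6 -> 'e'

Best match: offset=4, length=2 (matching 'ae' starting at position 0)
LZ77 triple: (4, 2, 'e')


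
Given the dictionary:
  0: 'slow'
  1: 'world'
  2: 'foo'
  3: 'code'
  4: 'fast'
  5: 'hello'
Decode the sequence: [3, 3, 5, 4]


Look up each index in the dictionary:
  3 -> 'code'
  3 -> 'code'
  5 -> 'hello'
  4 -> 'fast'

Decoded: "code code hello fast"


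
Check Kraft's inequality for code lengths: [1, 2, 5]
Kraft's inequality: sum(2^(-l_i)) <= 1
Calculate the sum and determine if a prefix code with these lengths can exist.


Sum = 2^(-1) + 2^(-2) + 2^(-5)
    = 0.5 + 0.25 + 0.03125
    = 25/32 = 0.78125
Since 0.78125 <= 1, Kraft's inequality IS satisfied.
A prefix code with these lengths CAN exist.

Kraft sum = 0.78125. Satisfied.


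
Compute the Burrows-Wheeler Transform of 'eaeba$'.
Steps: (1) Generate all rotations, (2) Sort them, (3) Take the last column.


Rotations (sorted):
  0: $eaeba -> last char: a
  1: a$eaeb -> last char: b
  2: aeba$e -> last char: e
  3: ba$eae -> last char: e
  4: eaeba$ -> last char: $
  5: eba$ea -> last char: a


BWT = abee$a


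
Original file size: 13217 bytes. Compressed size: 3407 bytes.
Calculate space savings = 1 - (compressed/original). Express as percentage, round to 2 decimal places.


ratio = compressed/original = 3407/13217 = 0.257774
savings = 1 - ratio = 1 - 0.257774 = 0.742226
as a percentage: 0.742226 * 100 = 74.22%

Space savings = 1 - 3407/13217 = 74.22%


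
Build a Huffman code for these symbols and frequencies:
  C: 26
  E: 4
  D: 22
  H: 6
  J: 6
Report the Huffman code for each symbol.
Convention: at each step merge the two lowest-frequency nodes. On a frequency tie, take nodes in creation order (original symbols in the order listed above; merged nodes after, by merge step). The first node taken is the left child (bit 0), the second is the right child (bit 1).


Huffman tree construction:
Step 1: Merge E(4) + H(6) = 10
Step 2: Merge J(6) + (E+H)(10) = 16
Step 3: Merge (J+(E+H))(16) + D(22) = 38
Step 4: Merge C(26) + ((J+(E+H))+D)(38) = 64
Read each symbol's code off the tree from the root (left child = 0, right child = 1).

Codes:
  C: 0 (length 1)
  E: 1010 (length 4)
  D: 11 (length 2)
  H: 1011 (length 4)
  J: 100 (length 3)
Average code length: 128/64 = 2.0000 bits/symbol


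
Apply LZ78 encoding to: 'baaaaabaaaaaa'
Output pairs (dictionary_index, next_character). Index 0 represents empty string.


LZ78 encoding steps:
Dictionary: {0: ''}
Step 1: w='' (idx 0), next='b' -> output (0, 'b'), add 'b' as idx 1
Step 2: w='' (idx 0), next='a' -> output (0, 'a'), add 'a' as idx 2
Step 3: w='a' (idx 2), next='a' -> output (2, 'a'), add 'aa' as idx 3
Step 4: w='aa' (idx 3), next='b' -> output (3, 'b'), add 'aab' as idx 4
Step 5: w='aa' (idx 3), next='a' -> output (3, 'a'), add 'aaa' as idx 5
Step 6: w='aaa' (idx 5), end of input -> output (5, '')


Encoded: [(0, 'b'), (0, 'a'), (2, 'a'), (3, 'b'), (3, 'a'), (5, '')]


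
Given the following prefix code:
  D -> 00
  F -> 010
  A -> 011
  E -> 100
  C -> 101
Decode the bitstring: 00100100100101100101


Decoding step by step:
Bits 00 -> D
Bits 100 -> E
Bits 100 -> E
Bits 100 -> E
Bits 101 -> C
Bits 100 -> E
Bits 101 -> C


Decoded message: DEEECEC


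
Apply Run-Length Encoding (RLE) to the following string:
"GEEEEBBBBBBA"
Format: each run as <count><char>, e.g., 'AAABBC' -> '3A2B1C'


Scanning runs left to right:
  i=0: run of 'G' x 1 -> '1G'
  i=1: run of 'E' x 4 -> '4E'
  i=5: run of 'B' x 6 -> '6B'
  i=11: run of 'A' x 1 -> '1A'

RLE = 1G4E6B1A


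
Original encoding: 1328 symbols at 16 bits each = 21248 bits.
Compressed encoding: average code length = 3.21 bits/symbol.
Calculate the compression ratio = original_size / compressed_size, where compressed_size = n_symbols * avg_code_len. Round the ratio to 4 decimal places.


original_size = n_symbols * orig_bits = 1328 * 16 = 21248 bits
compressed_size = n_symbols * avg_code_len = 1328 * 3.21 = 4262.88 bits
ratio = original_size / compressed_size = 21248 / 4262.88 = 4.9844

Compression ratio = 4.9844


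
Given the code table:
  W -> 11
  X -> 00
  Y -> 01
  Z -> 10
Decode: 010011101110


Decoding:
01 -> Y
00 -> X
11 -> W
10 -> Z
11 -> W
10 -> Z


Result: YXWZWZ


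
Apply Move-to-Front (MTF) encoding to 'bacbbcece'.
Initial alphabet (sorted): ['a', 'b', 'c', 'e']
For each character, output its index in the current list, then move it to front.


MTF encoding:
'b': index 1 in ['a', 'b', 'c', 'e'] -> ['b', 'a', 'c', 'e']
'a': index 1 in ['b', 'a', 'c', 'e'] -> ['a', 'b', 'c', 'e']
'c': index 2 in ['a', 'b', 'c', 'e'] -> ['c', 'a', 'b', 'e']
'b': index 2 in ['c', 'a', 'b', 'e'] -> ['b', 'c', 'a', 'e']
'b': index 0 in ['b', 'c', 'a', 'e'] -> ['b', 'c', 'a', 'e']
'c': index 1 in ['b', 'c', 'a', 'e'] -> ['c', 'b', 'a', 'e']
'e': index 3 in ['c', 'b', 'a', 'e'] -> ['e', 'c', 'b', 'a']
'c': index 1 in ['e', 'c', 'b', 'a'] -> ['c', 'e', 'b', 'a']
'e': index 1 in ['c', 'e', 'b', 'a'] -> ['e', 'c', 'b', 'a']


Output: [1, 1, 2, 2, 0, 1, 3, 1, 1]


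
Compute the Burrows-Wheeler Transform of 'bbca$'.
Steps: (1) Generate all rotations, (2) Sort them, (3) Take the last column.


Rotations (sorted):
  0: $bbca -> last char: a
  1: a$bbc -> last char: c
  2: bbca$ -> last char: $
  3: bca$b -> last char: b
  4: ca$bb -> last char: b


BWT = ac$bb


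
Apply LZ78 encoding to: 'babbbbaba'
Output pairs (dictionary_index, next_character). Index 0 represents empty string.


LZ78 encoding steps:
Dictionary: {0: ''}
Step 1: w='' (idx 0), next='b' -> output (0, 'b'), add 'b' as idx 1
Step 2: w='' (idx 0), next='a' -> output (0, 'a'), add 'a' as idx 2
Step 3: w='b' (idx 1), next='b' -> output (1, 'b'), add 'bb' as idx 3
Step 4: w='bb' (idx 3), next='a' -> output (3, 'a'), add 'bba' as idx 4
Step 5: w='b' (idx 1), next='a' -> output (1, 'a'), add 'ba' as idx 5


Encoded: [(0, 'b'), (0, 'a'), (1, 'b'), (3, 'a'), (1, 'a')]


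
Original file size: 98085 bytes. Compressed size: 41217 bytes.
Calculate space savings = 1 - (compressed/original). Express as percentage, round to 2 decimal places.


ratio = compressed/original = 41217/98085 = 0.420217
savings = 1 - ratio = 1 - 0.420217 = 0.579783
as a percentage: 0.579783 * 100 = 57.98%

Space savings = 1 - 41217/98085 = 57.98%


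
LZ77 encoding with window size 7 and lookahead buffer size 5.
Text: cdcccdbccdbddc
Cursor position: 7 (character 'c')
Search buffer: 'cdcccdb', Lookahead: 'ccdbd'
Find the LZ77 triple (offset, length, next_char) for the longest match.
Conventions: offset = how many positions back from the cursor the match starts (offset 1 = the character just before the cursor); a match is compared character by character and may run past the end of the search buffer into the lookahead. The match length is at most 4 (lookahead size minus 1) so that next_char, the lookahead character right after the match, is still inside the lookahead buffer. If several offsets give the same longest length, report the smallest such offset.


Try each offset into the search buffer:
  offset=1 (pos 6, char 'b'): match length 0
  offset=2 (pos 5, char 'd'): match length 0
  offset=3 (pos 4, char 'c'): match length 1
  offset=4 (pos 3, char 'c'): match length 4
  offset=5 (pos 2, char 'c'): match length 2
  offset=6 (pos 1, char 'd'): match length 0
  offset=7 (pos 0, char 'c'): match length 1
Longest match has length 4 at offset 4.
next_char = character at position 7 + 4 = 11 -> 'd'

Best match: offset=4, length=4 (matching 'ccdb' starting at position 3)
LZ77 triple: (4, 4, 'd')


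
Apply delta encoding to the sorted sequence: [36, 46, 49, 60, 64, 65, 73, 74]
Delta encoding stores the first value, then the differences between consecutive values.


First value: 36
Deltas:
  46 - 36 = 10
  49 - 46 = 3
  60 - 49 = 11
  64 - 60 = 4
  65 - 64 = 1
  73 - 65 = 8
  74 - 73 = 1


Delta encoded: [36, 10, 3, 11, 4, 1, 8, 1]


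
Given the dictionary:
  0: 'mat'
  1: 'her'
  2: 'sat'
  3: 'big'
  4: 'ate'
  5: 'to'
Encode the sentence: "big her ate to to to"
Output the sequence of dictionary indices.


Look up each word in the dictionary:
  'big' -> 3
  'her' -> 1
  'ate' -> 4
  'to' -> 5
  'to' -> 5
  'to' -> 5

Encoded: [3, 1, 4, 5, 5, 5]


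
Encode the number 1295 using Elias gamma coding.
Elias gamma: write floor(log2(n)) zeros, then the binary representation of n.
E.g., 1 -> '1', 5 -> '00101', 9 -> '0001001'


num_bits = floor(log2(1295)) + 1 = 11
leading_zeros = num_bits - 1 = 10
binary(1295) = 10100001111

Elias gamma(1295) = '0000000000' + '10100001111' = 000000000010100001111 (21 bits)


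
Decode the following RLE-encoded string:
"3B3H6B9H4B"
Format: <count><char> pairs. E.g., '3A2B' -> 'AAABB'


Expanding each <count><char> pair:
  3B -> 'BBB'
  3H -> 'HHH'
  6B -> 'BBBBBB'
  9H -> 'HHHHHHHHH'
  4B -> 'BBBB'

Decoded = BBBHHHBBBBBBHHHHHHHHHBBBB


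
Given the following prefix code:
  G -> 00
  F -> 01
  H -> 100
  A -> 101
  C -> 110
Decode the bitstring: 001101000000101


Decoding step by step:
Bits 00 -> G
Bits 110 -> C
Bits 100 -> H
Bits 00 -> G
Bits 00 -> G
Bits 101 -> A


Decoded message: GCHGGA


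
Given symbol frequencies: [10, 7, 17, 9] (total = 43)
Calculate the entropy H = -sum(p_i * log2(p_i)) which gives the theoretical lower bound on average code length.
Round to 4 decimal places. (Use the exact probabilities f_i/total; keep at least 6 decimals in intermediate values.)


Per-symbol terms -p_i * log2(p_i) with p_i = f_i/43:
  p = 10/43 = 0.232558: log2(p) = -2.104337, -p*log2(p) = 0.489381
  p = 7/43 = 0.162791: log2(p) = -2.618910, -p*log2(p) = 0.426334
  p = 17/43 = 0.395349: log2(p) = -1.338802, -p*log2(p) = 0.529294
  p = 9/43 = 0.209302: log2(p) = -2.256340, -p*log2(p) = 0.472257
H = 0.489381 + 0.426334 + 0.529294 + 0.472257 = 1.917266

H = 1.9173 bits/symbol


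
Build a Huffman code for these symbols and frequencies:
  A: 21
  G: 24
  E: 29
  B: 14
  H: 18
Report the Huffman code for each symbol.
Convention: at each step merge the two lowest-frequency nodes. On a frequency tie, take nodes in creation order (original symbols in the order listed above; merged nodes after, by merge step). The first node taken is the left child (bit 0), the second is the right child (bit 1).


Huffman tree construction:
Step 1: Merge B(14) + H(18) = 32
Step 2: Merge A(21) + G(24) = 45
Step 3: Merge E(29) + (B+H)(32) = 61
Step 4: Merge (A+G)(45) + (E+(B+H))(61) = 106
Read each symbol's code off the tree from the root (left child = 0, right child = 1).

Codes:
  A: 00 (length 2)
  G: 01 (length 2)
  E: 10 (length 2)
  B: 110 (length 3)
  H: 111 (length 3)
Average code length: 244/106 = 2.3019 bits/symbol


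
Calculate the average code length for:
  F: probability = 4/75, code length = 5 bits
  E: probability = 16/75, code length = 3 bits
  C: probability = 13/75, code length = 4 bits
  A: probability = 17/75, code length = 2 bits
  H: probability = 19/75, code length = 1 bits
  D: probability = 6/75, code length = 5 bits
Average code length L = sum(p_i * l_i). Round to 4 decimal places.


Weighted contributions p_i * l_i:
  F: (4/75) * 5 = 20/75
  E: (16/75) * 3 = 48/75
  C: (13/75) * 4 = 52/75
  A: (17/75) * 2 = 34/75
  H: (19/75) * 1 = 19/75
  D: (6/75) * 5 = 30/75
Sum = (20 + 48 + 52 + 34 + 19 + 30)/75 = 203/75

L = 203/75 = 2.7067 bits/symbol


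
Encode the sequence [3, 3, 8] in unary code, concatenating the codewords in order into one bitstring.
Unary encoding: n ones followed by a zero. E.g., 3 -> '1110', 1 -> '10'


Encode each number as n ones followed by a terminating 0:
  3 -> 1110 (4 bits)
  3 -> 1110 (4 bits)
  8 -> 111111110 (9 bits)
Total length = 4 + 4 + 9 = 17 bits.

Unary([3, 3, 8]) = 11101110111111110 (17 bits)


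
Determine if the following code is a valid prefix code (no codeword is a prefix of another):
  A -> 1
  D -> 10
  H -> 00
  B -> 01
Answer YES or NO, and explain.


Checking each pair (does one codeword prefix another?):
  A='1' vs D='10': prefix -- VIOLATION

NO -- this is NOT a valid prefix code. A (1) is a prefix of D (10).


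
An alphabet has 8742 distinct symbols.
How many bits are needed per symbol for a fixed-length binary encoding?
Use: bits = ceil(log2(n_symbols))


log2(8742) = 13.0937
Bracket: 2^13 = 8192 < 8742 <= 2^14 = 16384
So ceil(log2(8742)) = 14

bits = ceil(log2(8742)) = ceil(13.0937) = 14 bits


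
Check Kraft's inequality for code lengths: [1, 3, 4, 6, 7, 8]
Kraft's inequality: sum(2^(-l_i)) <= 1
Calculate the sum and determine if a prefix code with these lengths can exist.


Sum = 2^(-1) + 2^(-3) + 2^(-4) + 2^(-6) + 2^(-7) + 2^(-8)
    = 0.5 + 0.125 + 0.0625 + 0.015625 + 0.0078125 + 0.00390625
    = 183/256 = 0.71484375
Since 0.71484375 <= 1, Kraft's inequality IS satisfied.
A prefix code with these lengths CAN exist.

Kraft sum = 0.71484375. Satisfied.


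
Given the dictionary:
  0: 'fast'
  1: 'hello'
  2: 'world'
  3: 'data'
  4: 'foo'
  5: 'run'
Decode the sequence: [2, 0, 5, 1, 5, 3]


Look up each index in the dictionary:
  2 -> 'world'
  0 -> 'fast'
  5 -> 'run'
  1 -> 'hello'
  5 -> 'run'
  3 -> 'data'

Decoded: "world fast run hello run data"


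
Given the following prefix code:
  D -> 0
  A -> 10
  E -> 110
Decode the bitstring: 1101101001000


Decoding step by step:
Bits 110 -> E
Bits 110 -> E
Bits 10 -> A
Bits 0 -> D
Bits 10 -> A
Bits 0 -> D
Bits 0 -> D


Decoded message: EEADADD


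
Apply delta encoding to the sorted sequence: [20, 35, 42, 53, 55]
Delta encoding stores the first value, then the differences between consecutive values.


First value: 20
Deltas:
  35 - 20 = 15
  42 - 35 = 7
  53 - 42 = 11
  55 - 53 = 2


Delta encoded: [20, 15, 7, 11, 2]


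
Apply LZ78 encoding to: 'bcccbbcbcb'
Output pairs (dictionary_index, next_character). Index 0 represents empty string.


LZ78 encoding steps:
Dictionary: {0: ''}
Step 1: w='' (idx 0), next='b' -> output (0, 'b'), add 'b' as idx 1
Step 2: w='' (idx 0), next='c' -> output (0, 'c'), add 'c' as idx 2
Step 3: w='c' (idx 2), next='c' -> output (2, 'c'), add 'cc' as idx 3
Step 4: w='b' (idx 1), next='b' -> output (1, 'b'), add 'bb' as idx 4
Step 5: w='c' (idx 2), next='b' -> output (2, 'b'), add 'cb' as idx 5
Step 6: w='cb' (idx 5), end of input -> output (5, '')


Encoded: [(0, 'b'), (0, 'c'), (2, 'c'), (1, 'b'), (2, 'b'), (5, '')]


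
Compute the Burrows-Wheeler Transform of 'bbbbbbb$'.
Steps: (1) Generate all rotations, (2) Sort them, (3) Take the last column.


Rotations (sorted):
  0: $bbbbbbb -> last char: b
  1: b$bbbbbb -> last char: b
  2: bb$bbbbb -> last char: b
  3: bbb$bbbb -> last char: b
  4: bbbb$bbb -> last char: b
  5: bbbbb$bb -> last char: b
  6: bbbbbb$b -> last char: b
  7: bbbbbbb$ -> last char: $


BWT = bbbbbbb$


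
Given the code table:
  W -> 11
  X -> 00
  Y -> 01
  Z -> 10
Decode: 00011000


Decoding:
00 -> X
01 -> Y
10 -> Z
00 -> X


Result: XYZX


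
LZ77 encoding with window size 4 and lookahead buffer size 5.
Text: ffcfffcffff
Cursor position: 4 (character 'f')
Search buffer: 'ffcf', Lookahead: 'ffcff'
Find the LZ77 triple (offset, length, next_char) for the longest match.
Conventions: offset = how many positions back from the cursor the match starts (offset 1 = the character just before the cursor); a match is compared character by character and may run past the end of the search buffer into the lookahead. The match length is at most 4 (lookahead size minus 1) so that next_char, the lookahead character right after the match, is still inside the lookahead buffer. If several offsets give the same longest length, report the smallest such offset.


Try each offset into the search buffer:
  offset=1 (pos 3, char 'f'): match length 2
  offset=2 (pos 2, char 'c'): match length 0
  offset=3 (pos 1, char 'f'): match length 1
  offset=4 (pos 0, char 'f'): match length 4
Longest match has length 4 at offset 4.
next_char = character at position 4 + 4 = 8 -> 'f'

Best match: offset=4, length=4 (matching 'ffcf' starting at position 0)
LZ77 triple: (4, 4, 'f')


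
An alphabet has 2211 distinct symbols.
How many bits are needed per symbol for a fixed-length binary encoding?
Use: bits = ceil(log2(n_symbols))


log2(2211) = 11.1105
Bracket: 2^11 = 2048 < 2211 <= 2^12 = 4096
So ceil(log2(2211)) = 12

bits = ceil(log2(2211)) = ceil(11.1105) = 12 bits


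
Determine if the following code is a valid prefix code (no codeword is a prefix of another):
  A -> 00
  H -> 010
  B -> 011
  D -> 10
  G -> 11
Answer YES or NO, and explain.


Checking each pair (does one codeword prefix another?):
  A='00' vs H='010': no prefix
  A='00' vs B='011': no prefix
  A='00' vs D='10': no prefix
  A='00' vs G='11': no prefix
  H='010' vs A='00': no prefix
  H='010' vs B='011': no prefix
  H='010' vs D='10': no prefix
  H='010' vs G='11': no prefix
  B='011' vs A='00': no prefix
  B='011' vs H='010': no prefix
  B='011' vs D='10': no prefix
  B='011' vs G='11': no prefix
  D='10' vs A='00': no prefix
  D='10' vs H='010': no prefix
  D='10' vs B='011': no prefix
  D='10' vs G='11': no prefix
  G='11' vs A='00': no prefix
  G='11' vs H='010': no prefix
  G='11' vs B='011': no prefix
  G='11' vs D='10': no prefix
No violation found over all pairs.

YES -- this is a valid prefix code. No codeword is a prefix of any other codeword.


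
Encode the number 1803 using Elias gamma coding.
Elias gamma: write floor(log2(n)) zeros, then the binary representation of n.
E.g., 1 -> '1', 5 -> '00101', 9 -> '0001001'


num_bits = floor(log2(1803)) + 1 = 11
leading_zeros = num_bits - 1 = 10
binary(1803) = 11100001011

Elias gamma(1803) = '0000000000' + '11100001011' = 000000000011100001011 (21 bits)


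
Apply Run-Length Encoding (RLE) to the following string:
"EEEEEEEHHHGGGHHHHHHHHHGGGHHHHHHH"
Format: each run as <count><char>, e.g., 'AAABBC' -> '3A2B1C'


Scanning runs left to right:
  i=0: run of 'E' x 7 -> '7E'
  i=7: run of 'H' x 3 -> '3H'
  i=10: run of 'G' x 3 -> '3G'
  i=13: run of 'H' x 9 -> '9H'
  i=22: run of 'G' x 3 -> '3G'
  i=25: run of 'H' x 7 -> '7H'

RLE = 7E3H3G9H3G7H


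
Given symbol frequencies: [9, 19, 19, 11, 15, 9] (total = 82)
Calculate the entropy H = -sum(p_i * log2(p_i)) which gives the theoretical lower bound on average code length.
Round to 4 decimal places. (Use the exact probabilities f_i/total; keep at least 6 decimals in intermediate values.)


Per-symbol terms -p_i * log2(p_i) with p_i = f_i/82:
  p = 9/82 = 0.109756: log2(p) = -3.187627, -p*log2(p) = 0.349862
  p = 19/82 = 0.231707: log2(p) = -2.109624, -p*log2(p) = 0.488815
  p = 19/82 = 0.231707: log2(p) = -2.109624, -p*log2(p) = 0.488815
  p = 11/82 = 0.134146: log2(p) = -2.898120, -p*log2(p) = 0.388772
  p = 15/82 = 0.182927: log2(p) = -2.450661, -p*log2(p) = 0.448292
  p = 9/82 = 0.109756: log2(p) = -3.187627, -p*log2(p) = 0.349862
H = 0.349862 + 0.488815 + 0.488815 + 0.388772 + 0.448292 + 0.349862 = 2.514418

H = 2.5144 bits/symbol


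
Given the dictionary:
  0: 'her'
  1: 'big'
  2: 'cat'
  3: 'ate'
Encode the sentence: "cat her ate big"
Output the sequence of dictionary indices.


Look up each word in the dictionary:
  'cat' -> 2
  'her' -> 0
  'ate' -> 3
  'big' -> 1

Encoded: [2, 0, 3, 1]


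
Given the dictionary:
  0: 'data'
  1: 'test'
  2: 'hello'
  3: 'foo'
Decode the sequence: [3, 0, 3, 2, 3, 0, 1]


Look up each index in the dictionary:
  3 -> 'foo'
  0 -> 'data'
  3 -> 'foo'
  2 -> 'hello'
  3 -> 'foo'
  0 -> 'data'
  1 -> 'test'

Decoded: "foo data foo hello foo data test"


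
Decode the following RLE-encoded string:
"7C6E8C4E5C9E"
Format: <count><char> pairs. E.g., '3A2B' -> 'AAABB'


Expanding each <count><char> pair:
  7C -> 'CCCCCCC'
  6E -> 'EEEEEE'
  8C -> 'CCCCCCCC'
  4E -> 'EEEE'
  5C -> 'CCCCC'
  9E -> 'EEEEEEEEE'

Decoded = CCCCCCCEEEEEECCCCCCCCEEEECCCCCEEEEEEEEE


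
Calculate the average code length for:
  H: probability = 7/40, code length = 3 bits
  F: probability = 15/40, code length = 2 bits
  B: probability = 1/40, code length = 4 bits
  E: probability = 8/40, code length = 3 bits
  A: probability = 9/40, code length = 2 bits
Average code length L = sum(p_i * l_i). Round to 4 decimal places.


Weighted contributions p_i * l_i:
  H: (7/40) * 3 = 21/40
  F: (15/40) * 2 = 30/40
  B: (1/40) * 4 = 4/40
  E: (8/40) * 3 = 24/40
  A: (9/40) * 2 = 18/40
Sum = (21 + 30 + 4 + 24 + 18)/40 = 97/40

L = 97/40 = 2.4250 bits/symbol


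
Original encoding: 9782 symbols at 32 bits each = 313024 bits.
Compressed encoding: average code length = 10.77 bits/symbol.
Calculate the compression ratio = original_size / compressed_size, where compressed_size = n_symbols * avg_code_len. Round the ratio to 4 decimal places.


original_size = n_symbols * orig_bits = 9782 * 32 = 313024 bits
compressed_size = n_symbols * avg_code_len = 9782 * 10.77 = 105352.14 bits
ratio = original_size / compressed_size = 313024 / 105352.14 = 2.9712

Compression ratio = 2.9712


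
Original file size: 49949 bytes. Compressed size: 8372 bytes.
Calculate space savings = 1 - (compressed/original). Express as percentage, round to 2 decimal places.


ratio = compressed/original = 8372/49949 = 0.167611
savings = 1 - ratio = 1 - 0.167611 = 0.832389
as a percentage: 0.832389 * 100 = 83.24%

Space savings = 1 - 8372/49949 = 83.24%


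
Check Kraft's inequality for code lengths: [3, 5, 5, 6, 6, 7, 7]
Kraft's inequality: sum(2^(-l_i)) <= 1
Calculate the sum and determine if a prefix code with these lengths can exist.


Sum = 2^(-3) + 2^(-5) + 2^(-5) + 2^(-6) + 2^(-6) + 2^(-7) + 2^(-7)
    = 0.125 + 0.03125 + 0.03125 + 0.015625 + 0.015625 + 0.0078125 + 0.0078125
    = 30/128 = 0.234375
Since 0.234375 <= 1, Kraft's inequality IS satisfied.
A prefix code with these lengths CAN exist.

Kraft sum = 0.234375. Satisfied.


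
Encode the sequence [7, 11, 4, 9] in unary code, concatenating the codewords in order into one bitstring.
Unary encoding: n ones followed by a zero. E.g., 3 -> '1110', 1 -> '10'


Encode each number as n ones followed by a terminating 0:
  7 -> 11111110 (8 bits)
  11 -> 111111111110 (12 bits)
  4 -> 11110 (5 bits)
  9 -> 1111111110 (10 bits)
Total length = 8 + 12 + 5 + 10 = 35 bits.

Unary([7, 11, 4, 9]) = 11111110111111111110111101111111110 (35 bits)


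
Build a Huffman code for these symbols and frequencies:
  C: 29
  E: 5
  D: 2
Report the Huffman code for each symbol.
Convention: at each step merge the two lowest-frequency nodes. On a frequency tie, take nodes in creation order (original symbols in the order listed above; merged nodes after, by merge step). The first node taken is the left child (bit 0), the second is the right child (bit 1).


Huffman tree construction:
Step 1: Merge D(2) + E(5) = 7
Step 2: Merge (D+E)(7) + C(29) = 36
Read each symbol's code off the tree from the root (left child = 0, right child = 1).

Codes:
  C: 1 (length 1)
  E: 01 (length 2)
  D: 00 (length 2)
Average code length: 43/36 = 1.1944 bits/symbol


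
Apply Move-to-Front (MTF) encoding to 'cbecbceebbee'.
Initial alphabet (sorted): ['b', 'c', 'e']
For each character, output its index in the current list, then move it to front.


MTF encoding:
'c': index 1 in ['b', 'c', 'e'] -> ['c', 'b', 'e']
'b': index 1 in ['c', 'b', 'e'] -> ['b', 'c', 'e']
'e': index 2 in ['b', 'c', 'e'] -> ['e', 'b', 'c']
'c': index 2 in ['e', 'b', 'c'] -> ['c', 'e', 'b']
'b': index 2 in ['c', 'e', 'b'] -> ['b', 'c', 'e']
'c': index 1 in ['b', 'c', 'e'] -> ['c', 'b', 'e']
'e': index 2 in ['c', 'b', 'e'] -> ['e', 'c', 'b']
'e': index 0 in ['e', 'c', 'b'] -> ['e', 'c', 'b']
'b': index 2 in ['e', 'c', 'b'] -> ['b', 'e', 'c']
'b': index 0 in ['b', 'e', 'c'] -> ['b', 'e', 'c']
'e': index 1 in ['b', 'e', 'c'] -> ['e', 'b', 'c']
'e': index 0 in ['e', 'b', 'c'] -> ['e', 'b', 'c']


Output: [1, 1, 2, 2, 2, 1, 2, 0, 2, 0, 1, 0]


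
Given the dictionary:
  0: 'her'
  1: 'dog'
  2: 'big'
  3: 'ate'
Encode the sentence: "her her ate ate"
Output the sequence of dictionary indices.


Look up each word in the dictionary:
  'her' -> 0
  'her' -> 0
  'ate' -> 3
  'ate' -> 3

Encoded: [0, 0, 3, 3]


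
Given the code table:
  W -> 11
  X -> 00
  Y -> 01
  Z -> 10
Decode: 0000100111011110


Decoding:
00 -> X
00 -> X
10 -> Z
01 -> Y
11 -> W
01 -> Y
11 -> W
10 -> Z


Result: XXZYWYWZ


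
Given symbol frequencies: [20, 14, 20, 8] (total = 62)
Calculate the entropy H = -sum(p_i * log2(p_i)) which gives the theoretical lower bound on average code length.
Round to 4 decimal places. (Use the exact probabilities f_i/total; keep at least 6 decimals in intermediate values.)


Per-symbol terms -p_i * log2(p_i) with p_i = f_i/62:
  p = 20/62 = 0.322581: log2(p) = -1.632268, -p*log2(p) = 0.526538
  p = 14/62 = 0.225806: log2(p) = -2.146841, -p*log2(p) = 0.484771
  p = 20/62 = 0.322581: log2(p) = -1.632268, -p*log2(p) = 0.526538
  p = 8/62 = 0.129032: log2(p) = -2.954196, -p*log2(p) = 0.381187
H = 0.526538 + 0.484771 + 0.526538 + 0.381187 = 1.919034

H = 1.919 bits/symbol


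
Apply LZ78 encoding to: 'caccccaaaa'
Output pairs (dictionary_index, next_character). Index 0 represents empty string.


LZ78 encoding steps:
Dictionary: {0: ''}
Step 1: w='' (idx 0), next='c' -> output (0, 'c'), add 'c' as idx 1
Step 2: w='' (idx 0), next='a' -> output (0, 'a'), add 'a' as idx 2
Step 3: w='c' (idx 1), next='c' -> output (1, 'c'), add 'cc' as idx 3
Step 4: w='cc' (idx 3), next='a' -> output (3, 'a'), add 'cca' as idx 4
Step 5: w='a' (idx 2), next='a' -> output (2, 'a'), add 'aa' as idx 5
Step 6: w='a' (idx 2), end of input -> output (2, '')


Encoded: [(0, 'c'), (0, 'a'), (1, 'c'), (3, 'a'), (2, 'a'), (2, '')]


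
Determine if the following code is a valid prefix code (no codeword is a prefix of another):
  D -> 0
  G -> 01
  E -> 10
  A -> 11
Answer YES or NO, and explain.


Checking each pair (does one codeword prefix another?):
  D='0' vs G='01': prefix -- VIOLATION

NO -- this is NOT a valid prefix code. D (0) is a prefix of G (01).


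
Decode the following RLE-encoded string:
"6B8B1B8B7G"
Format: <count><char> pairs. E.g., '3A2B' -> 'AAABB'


Expanding each <count><char> pair:
  6B -> 'BBBBBB'
  8B -> 'BBBBBBBB'
  1B -> 'B'
  8B -> 'BBBBBBBB'
  7G -> 'GGGGGGG'

Decoded = BBBBBBBBBBBBBBBBBBBBBBBGGGGGGG


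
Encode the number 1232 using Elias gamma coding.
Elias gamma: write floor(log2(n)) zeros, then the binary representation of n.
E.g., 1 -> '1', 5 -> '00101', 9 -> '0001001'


num_bits = floor(log2(1232)) + 1 = 11
leading_zeros = num_bits - 1 = 10
binary(1232) = 10011010000

Elias gamma(1232) = '0000000000' + '10011010000' = 000000000010011010000 (21 bits)


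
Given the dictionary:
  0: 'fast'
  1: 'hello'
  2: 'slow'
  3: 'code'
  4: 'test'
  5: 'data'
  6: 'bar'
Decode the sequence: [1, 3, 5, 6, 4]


Look up each index in the dictionary:
  1 -> 'hello'
  3 -> 'code'
  5 -> 'data'
  6 -> 'bar'
  4 -> 'test'

Decoded: "hello code data bar test"


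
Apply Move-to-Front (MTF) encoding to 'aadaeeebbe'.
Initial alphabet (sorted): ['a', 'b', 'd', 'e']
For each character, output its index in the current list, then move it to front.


MTF encoding:
'a': index 0 in ['a', 'b', 'd', 'e'] -> ['a', 'b', 'd', 'e']
'a': index 0 in ['a', 'b', 'd', 'e'] -> ['a', 'b', 'd', 'e']
'd': index 2 in ['a', 'b', 'd', 'e'] -> ['d', 'a', 'b', 'e']
'a': index 1 in ['d', 'a', 'b', 'e'] -> ['a', 'd', 'b', 'e']
'e': index 3 in ['a', 'd', 'b', 'e'] -> ['e', 'a', 'd', 'b']
'e': index 0 in ['e', 'a', 'd', 'b'] -> ['e', 'a', 'd', 'b']
'e': index 0 in ['e', 'a', 'd', 'b'] -> ['e', 'a', 'd', 'b']
'b': index 3 in ['e', 'a', 'd', 'b'] -> ['b', 'e', 'a', 'd']
'b': index 0 in ['b', 'e', 'a', 'd'] -> ['b', 'e', 'a', 'd']
'e': index 1 in ['b', 'e', 'a', 'd'] -> ['e', 'b', 'a', 'd']


Output: [0, 0, 2, 1, 3, 0, 0, 3, 0, 1]


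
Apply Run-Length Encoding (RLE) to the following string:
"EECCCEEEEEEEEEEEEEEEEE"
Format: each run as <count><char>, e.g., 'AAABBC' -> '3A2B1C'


Scanning runs left to right:
  i=0: run of 'E' x 2 -> '2E'
  i=2: run of 'C' x 3 -> '3C'
  i=5: run of 'E' x 17 -> '17E'

RLE = 2E3C17E


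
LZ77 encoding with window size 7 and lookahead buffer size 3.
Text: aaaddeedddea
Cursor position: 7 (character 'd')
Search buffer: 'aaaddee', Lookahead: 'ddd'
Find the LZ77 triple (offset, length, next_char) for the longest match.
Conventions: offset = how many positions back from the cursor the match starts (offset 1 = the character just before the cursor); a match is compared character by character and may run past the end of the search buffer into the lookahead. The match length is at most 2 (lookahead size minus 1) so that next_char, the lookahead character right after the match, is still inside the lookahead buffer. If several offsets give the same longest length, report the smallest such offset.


Try each offset into the search buffer:
  offset=1 (pos 6, char 'e'): match length 0
  offset=2 (pos 5, char 'e'): match length 0
  offset=3 (pos 4, char 'd'): match length 1
  offset=4 (pos 3, char 'd'): match length 2
  offset=5 (pos 2, char 'a'): match length 0
  offset=6 (pos 1, char 'a'): match length 0
  offset=7 (pos 0, char 'a'): match length 0
Longest match has length 2 at offset 4.
next_char = character at position 7 + 2 = 9 -> 'd'

Best match: offset=4, length=2 (matching 'dd' starting at position 3)
LZ77 triple: (4, 2, 'd')


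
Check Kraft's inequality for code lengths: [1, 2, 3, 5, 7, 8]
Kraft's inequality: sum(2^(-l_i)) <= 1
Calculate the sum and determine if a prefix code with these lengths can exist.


Sum = 2^(-1) + 2^(-2) + 2^(-3) + 2^(-5) + 2^(-7) + 2^(-8)
    = 0.5 + 0.25 + 0.125 + 0.03125 + 0.0078125 + 0.00390625
    = 235/256 = 0.91796875
Since 0.91796875 <= 1, Kraft's inequality IS satisfied.
A prefix code with these lengths CAN exist.

Kraft sum = 0.91796875. Satisfied.


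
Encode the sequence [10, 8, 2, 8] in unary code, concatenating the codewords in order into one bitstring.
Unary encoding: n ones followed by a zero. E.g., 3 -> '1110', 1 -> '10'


Encode each number as n ones followed by a terminating 0:
  10 -> 11111111110 (11 bits)
  8 -> 111111110 (9 bits)
  2 -> 110 (3 bits)
  8 -> 111111110 (9 bits)
Total length = 11 + 9 + 3 + 9 = 32 bits.

Unary([10, 8, 2, 8]) = 11111111110111111110110111111110 (32 bits)


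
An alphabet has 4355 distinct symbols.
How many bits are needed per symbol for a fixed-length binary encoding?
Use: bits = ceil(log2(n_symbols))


log2(4355) = 12.0885
Bracket: 2^12 = 4096 < 4355 <= 2^13 = 8192
So ceil(log2(4355)) = 13

bits = ceil(log2(4355)) = ceil(12.0885) = 13 bits


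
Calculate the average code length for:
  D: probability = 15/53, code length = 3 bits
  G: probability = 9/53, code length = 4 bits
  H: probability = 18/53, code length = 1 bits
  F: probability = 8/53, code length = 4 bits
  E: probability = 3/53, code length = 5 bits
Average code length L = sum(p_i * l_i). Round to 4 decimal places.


Weighted contributions p_i * l_i:
  D: (15/53) * 3 = 45/53
  G: (9/53) * 4 = 36/53
  H: (18/53) * 1 = 18/53
  F: (8/53) * 4 = 32/53
  E: (3/53) * 5 = 15/53
Sum = (45 + 36 + 18 + 32 + 15)/53 = 146/53

L = 146/53 = 2.7547 bits/symbol


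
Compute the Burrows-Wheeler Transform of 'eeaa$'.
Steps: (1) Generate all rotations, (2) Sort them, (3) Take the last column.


Rotations (sorted):
  0: $eeaa -> last char: a
  1: a$eea -> last char: a
  2: aa$ee -> last char: e
  3: eaa$e -> last char: e
  4: eeaa$ -> last char: $


BWT = aaee$


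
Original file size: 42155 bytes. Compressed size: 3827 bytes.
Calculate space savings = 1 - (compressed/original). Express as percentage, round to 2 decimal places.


ratio = compressed/original = 3827/42155 = 0.090784
savings = 1 - ratio = 1 - 0.090784 = 0.909216
as a percentage: 0.909216 * 100 = 90.92%

Space savings = 1 - 3827/42155 = 90.92%


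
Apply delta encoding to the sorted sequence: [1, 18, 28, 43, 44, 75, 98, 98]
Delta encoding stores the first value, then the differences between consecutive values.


First value: 1
Deltas:
  18 - 1 = 17
  28 - 18 = 10
  43 - 28 = 15
  44 - 43 = 1
  75 - 44 = 31
  98 - 75 = 23
  98 - 98 = 0


Delta encoded: [1, 17, 10, 15, 1, 31, 23, 0]


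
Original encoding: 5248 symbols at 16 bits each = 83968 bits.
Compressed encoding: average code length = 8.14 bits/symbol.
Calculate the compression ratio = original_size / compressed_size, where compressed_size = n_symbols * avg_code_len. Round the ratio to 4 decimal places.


original_size = n_symbols * orig_bits = 5248 * 16 = 83968 bits
compressed_size = n_symbols * avg_code_len = 5248 * 8.14 = 42718.72 bits
ratio = original_size / compressed_size = 83968 / 42718.72 = 1.9656

Compression ratio = 1.9656


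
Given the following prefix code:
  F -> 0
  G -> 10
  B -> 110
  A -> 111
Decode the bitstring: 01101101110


Decoding step by step:
Bits 0 -> F
Bits 110 -> B
Bits 110 -> B
Bits 111 -> A
Bits 0 -> F


Decoded message: FBBAF


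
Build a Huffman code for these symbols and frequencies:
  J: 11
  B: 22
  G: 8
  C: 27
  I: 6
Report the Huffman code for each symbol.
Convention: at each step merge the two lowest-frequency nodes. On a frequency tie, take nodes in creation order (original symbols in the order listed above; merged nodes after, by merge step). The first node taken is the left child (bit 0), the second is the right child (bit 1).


Huffman tree construction:
Step 1: Merge I(6) + G(8) = 14
Step 2: Merge J(11) + (I+G)(14) = 25
Step 3: Merge B(22) + (J+(I+G))(25) = 47
Step 4: Merge C(27) + (B+(J+(I+G)))(47) = 74
Read each symbol's code off the tree from the root (left child = 0, right child = 1).

Codes:
  J: 110 (length 3)
  B: 10 (length 2)
  G: 1111 (length 4)
  C: 0 (length 1)
  I: 1110 (length 4)
Average code length: 160/74 = 2.1622 bits/symbol


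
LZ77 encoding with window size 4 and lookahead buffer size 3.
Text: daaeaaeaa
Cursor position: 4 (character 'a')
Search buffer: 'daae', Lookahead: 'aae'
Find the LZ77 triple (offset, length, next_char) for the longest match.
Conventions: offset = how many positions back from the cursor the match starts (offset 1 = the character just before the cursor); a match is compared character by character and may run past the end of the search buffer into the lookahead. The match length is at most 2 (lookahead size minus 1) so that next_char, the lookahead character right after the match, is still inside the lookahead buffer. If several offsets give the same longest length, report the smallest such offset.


Try each offset into the search buffer:
  offset=1 (pos 3, char 'e'): match length 0
  offset=2 (pos 2, char 'a'): match length 1
  offset=3 (pos 1, char 'a'): match length 2
  offset=4 (pos 0, char 'd'): match length 0
Longest match has length 2 at offset 3.
next_char = character at position 4 + 2 = 6 -> 'e'

Best match: offset=3, length=2 (matching 'aa' starting at position 1)
LZ77 triple: (3, 2, 'e')
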